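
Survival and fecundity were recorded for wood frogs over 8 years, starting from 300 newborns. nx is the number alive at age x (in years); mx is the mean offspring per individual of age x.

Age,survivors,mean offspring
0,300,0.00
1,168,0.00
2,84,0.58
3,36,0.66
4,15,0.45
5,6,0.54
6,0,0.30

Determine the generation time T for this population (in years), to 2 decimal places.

lx = nx/n0 = nx/300: 1, 0.56, 0.28, 0.12, 0.05, 0.02, 0
lx·mx: 0, 0, 0.1624, 0.0792, 0.0225, 0.0108, 0 → R0 = 0.2749
x·lx·mx: 0, 0, 0.3248, 0.2376, 0.09, 0.054, 0 → Σ = 0.7064
T = 0.7064 / 0.2749 = 2.569662… → 2.57

2.57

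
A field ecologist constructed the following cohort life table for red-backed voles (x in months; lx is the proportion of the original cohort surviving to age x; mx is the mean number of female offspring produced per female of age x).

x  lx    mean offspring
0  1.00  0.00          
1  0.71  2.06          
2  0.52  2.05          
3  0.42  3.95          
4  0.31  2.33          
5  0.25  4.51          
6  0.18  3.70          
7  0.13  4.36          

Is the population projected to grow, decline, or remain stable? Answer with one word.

growing

R0 = Σ lx·mx = 0 + 1.4626 + 1.066 + 1.659 + 0.7223 + 1.1275 + 0.666 + 0.5668 = 7.2702
R0 > 1, so the population is growing.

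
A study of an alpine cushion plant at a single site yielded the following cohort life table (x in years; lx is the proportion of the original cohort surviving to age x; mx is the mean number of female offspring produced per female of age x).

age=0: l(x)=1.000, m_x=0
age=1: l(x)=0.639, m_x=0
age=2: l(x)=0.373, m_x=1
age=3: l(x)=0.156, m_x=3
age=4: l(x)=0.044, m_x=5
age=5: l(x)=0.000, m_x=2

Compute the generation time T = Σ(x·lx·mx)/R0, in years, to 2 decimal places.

2.86

lx·mx: 0, 0, 0.373, 0.468, 0.22, 0 → R0 = 1.061
x·lx·mx: 0, 0, 0.746, 1.404, 0.88, 0 → Σ = 3.03
T = 3.03 / 1.061 = 2.855796… → 2.86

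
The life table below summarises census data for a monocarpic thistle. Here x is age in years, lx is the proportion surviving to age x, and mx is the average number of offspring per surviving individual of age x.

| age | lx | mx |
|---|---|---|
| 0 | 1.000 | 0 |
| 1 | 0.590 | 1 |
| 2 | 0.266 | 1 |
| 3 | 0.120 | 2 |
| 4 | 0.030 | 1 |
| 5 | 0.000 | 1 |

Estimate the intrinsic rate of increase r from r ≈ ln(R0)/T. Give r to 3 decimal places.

R0 = Σ lx·mx = 0 + 0.59 + 0.266 + 0.24 + 0.03 + 0 = 1.126
Σ x·lx·mx = 1.962; T = 1.962/1.126 = 1.74245…
r ≈ ln(R0)/T = ln(1.126)/1.74245… = 0.06811… → 0.068

0.068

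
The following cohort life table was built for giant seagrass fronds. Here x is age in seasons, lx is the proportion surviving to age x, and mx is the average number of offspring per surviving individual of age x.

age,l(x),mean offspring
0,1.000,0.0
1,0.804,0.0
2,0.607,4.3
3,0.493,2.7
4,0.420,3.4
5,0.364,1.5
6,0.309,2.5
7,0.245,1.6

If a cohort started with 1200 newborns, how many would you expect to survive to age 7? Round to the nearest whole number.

Expected survivors = N0 · l_7 = 1200 × 0.245 = 294 → 294

294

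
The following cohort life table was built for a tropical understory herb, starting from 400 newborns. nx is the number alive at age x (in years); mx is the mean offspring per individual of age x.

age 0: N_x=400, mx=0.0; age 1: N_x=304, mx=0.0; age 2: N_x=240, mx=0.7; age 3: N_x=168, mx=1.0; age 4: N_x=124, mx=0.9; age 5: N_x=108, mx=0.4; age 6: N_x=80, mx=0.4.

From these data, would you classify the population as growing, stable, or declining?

lx = nx/n0 = nx/400: 1, 0.76, 0.6, 0.42, 0.31, 0.27, 0.2
R0 = Σ lx·mx = 0 + 0 + 0.42 + 0.42 + 0.279 + 0.108 + 0.08 = 1.307
R0 > 1, so the population is growing.

growing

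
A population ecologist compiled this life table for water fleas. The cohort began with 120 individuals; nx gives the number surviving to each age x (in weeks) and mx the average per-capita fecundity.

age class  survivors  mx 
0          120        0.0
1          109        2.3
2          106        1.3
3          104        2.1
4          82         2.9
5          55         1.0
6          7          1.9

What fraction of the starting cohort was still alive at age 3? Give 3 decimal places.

l_3 = n_3/n_0 = 104/120 = 0.866667… → 0.867

0.867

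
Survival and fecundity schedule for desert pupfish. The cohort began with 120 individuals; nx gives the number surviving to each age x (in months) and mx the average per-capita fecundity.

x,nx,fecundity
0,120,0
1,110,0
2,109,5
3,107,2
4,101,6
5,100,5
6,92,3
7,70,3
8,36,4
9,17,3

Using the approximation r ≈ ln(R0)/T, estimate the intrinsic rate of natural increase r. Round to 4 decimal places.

lx = nx/n0 = nx/120: 1, 0.91667…, 0.90833…, 0.89167…, 0.84167…, 0.83333…, 0.76667…, 0.58333…, 0.3, 0.14167…
R0 = Σ lx·mx = 0 + 0 + 4.54167… + 1.78333… + 5.05… + 4.16667… + 2.3… + 1.75… + 1.2 + 0.425… = 21.216667…
Σ x·lx·mx = 94.941667…; T = 94.941667…/21.216667… = 4.47486…
r ≈ ln(R0)/T = ln(21.216667…)/4.47486… = 0.682655… → 0.6827

0.6827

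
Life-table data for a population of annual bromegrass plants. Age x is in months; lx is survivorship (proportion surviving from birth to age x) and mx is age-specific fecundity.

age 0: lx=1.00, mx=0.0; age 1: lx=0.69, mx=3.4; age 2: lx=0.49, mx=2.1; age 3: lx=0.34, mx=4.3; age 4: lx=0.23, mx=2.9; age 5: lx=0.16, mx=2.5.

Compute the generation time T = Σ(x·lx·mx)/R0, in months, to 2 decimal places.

2.28

lx·mx: 0, 2.346, 1.029, 1.462, 0.667, 0.4 → R0 = 5.904
x·lx·mx: 0, 2.346, 2.058, 4.386, 2.668, 2 → Σ = 13.458
T = 13.458 / 5.904 = 2.279472… → 2.28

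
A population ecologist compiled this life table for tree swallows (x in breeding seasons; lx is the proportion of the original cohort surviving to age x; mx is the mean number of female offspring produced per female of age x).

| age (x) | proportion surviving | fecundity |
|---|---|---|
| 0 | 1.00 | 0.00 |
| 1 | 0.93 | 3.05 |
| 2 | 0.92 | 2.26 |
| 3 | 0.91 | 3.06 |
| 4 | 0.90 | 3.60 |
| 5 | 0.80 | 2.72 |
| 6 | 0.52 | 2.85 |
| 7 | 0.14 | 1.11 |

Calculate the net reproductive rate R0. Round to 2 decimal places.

lx·mx by age: 0, 2.8365, 2.0792, 2.7846, 3.24, 2.176, 1.482, 0.1554
R0 = Σ lx·mx = 14.7537 → 14.75

14.75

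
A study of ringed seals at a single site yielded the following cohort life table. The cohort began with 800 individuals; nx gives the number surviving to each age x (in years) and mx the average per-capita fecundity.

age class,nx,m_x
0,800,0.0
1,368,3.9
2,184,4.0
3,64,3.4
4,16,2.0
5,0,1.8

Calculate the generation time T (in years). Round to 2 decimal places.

lx = nx/n0 = nx/800: 1, 0.46, 0.23, 0.08, 0.02, 0
lx·mx: 0, 1.794, 0.92, 0.272, 0.04, 0 → R0 = 3.026
x·lx·mx: 0, 1.794, 1.84, 0.816, 0.16, 0 → Σ = 4.61
T = 4.61 / 3.026 = 1.523463… → 1.52

1.52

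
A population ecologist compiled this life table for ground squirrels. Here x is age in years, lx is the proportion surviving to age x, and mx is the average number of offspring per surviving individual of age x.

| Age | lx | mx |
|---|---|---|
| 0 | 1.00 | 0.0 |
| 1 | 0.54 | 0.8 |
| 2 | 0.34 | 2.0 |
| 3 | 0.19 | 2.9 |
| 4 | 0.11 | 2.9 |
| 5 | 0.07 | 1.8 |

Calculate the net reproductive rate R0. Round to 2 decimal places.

2.11

lx·mx by age: 0, 0.432, 0.68, 0.551, 0.319, 0.126
R0 = Σ lx·mx = 2.108 → 2.11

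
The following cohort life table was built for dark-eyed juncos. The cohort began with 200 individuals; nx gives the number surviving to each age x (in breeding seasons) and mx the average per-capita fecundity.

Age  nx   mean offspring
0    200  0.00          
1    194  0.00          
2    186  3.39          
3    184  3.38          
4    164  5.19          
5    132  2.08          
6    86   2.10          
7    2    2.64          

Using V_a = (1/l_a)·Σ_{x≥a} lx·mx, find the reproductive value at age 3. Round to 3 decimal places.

10.508

lx = nx/n0 = nx/200: 1, 0.97, 0.93, 0.92, 0.82, 0.66, 0.43, 0.01
lx·mx for x ≥ 3: 3.1096, 4.2558, 1.3728, 0.903, 0.0264 → sum = 9.6676
V_3 = 9.6676 / l_3 = 9.6676 / 0.92 = 10.508261… → 10.508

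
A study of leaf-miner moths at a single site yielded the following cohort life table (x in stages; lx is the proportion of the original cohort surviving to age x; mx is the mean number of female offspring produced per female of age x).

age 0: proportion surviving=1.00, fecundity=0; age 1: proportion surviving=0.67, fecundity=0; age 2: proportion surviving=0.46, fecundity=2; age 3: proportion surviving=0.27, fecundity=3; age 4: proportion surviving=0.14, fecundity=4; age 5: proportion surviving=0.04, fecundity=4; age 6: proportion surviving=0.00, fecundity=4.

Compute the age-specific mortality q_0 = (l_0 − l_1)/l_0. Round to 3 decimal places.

0.330

q_0 = (l_0 − l_1) / l_0 = (1 − 0.67) / 1
     = 0.33 / 1 = 0.33 → 0.330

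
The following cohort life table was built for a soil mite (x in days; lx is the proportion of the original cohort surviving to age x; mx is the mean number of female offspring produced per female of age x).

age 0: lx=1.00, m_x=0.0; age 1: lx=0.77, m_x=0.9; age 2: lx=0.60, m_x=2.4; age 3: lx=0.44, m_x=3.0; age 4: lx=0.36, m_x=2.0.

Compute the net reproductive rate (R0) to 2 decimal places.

4.17

lx·mx by age: 0, 0.693, 1.44, 1.32, 0.72
R0 = Σ lx·mx = 4.173 → 4.17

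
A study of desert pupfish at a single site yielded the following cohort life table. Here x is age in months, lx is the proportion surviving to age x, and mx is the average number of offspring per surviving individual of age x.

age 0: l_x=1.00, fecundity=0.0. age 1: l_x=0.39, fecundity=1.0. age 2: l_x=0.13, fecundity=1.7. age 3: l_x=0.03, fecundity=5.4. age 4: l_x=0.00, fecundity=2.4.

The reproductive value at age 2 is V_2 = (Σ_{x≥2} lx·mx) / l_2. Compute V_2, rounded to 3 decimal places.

lx·mx for x ≥ 2: 0.221, 0.162, 0 → sum = 0.383
V_2 = 0.383 / l_2 = 0.383 / 0.13 = 2.946154… → 2.946

2.946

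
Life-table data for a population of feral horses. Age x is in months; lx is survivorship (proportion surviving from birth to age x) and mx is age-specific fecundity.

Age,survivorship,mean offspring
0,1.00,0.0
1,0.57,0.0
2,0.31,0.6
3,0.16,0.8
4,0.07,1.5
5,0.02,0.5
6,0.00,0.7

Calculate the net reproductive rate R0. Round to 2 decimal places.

0.43

lx·mx by age: 0, 0, 0.186, 0.128, 0.105, 0.01, 0
R0 = Σ lx·mx = 0.429 → 0.43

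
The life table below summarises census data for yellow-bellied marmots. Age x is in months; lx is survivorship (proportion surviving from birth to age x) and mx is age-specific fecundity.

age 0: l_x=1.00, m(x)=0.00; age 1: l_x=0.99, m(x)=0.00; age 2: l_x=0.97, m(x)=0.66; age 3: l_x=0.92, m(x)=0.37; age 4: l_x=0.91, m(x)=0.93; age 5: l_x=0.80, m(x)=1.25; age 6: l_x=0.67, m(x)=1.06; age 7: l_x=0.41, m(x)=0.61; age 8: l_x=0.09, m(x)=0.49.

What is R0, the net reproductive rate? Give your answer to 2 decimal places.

lx·mx by age: 0, 0, 0.6402, 0.3404, 0.8463, 1, 0.7102, 0.2501, 0.0441
R0 = Σ lx·mx = 3.8313 → 3.83

3.83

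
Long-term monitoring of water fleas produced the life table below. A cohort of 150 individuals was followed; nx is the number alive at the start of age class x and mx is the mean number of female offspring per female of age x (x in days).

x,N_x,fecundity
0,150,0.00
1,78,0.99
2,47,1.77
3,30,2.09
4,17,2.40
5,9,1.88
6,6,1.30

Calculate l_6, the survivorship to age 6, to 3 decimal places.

0.040

l_6 = n_6/n_0 = 6/150 = 0.04 → 0.040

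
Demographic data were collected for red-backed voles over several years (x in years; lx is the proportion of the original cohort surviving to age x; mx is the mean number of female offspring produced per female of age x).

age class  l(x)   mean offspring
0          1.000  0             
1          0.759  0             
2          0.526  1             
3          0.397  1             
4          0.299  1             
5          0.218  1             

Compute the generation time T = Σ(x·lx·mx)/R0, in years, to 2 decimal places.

lx·mx: 0, 0, 0.526, 0.397, 0.299, 0.218 → R0 = 1.44
x·lx·mx: 0, 0, 1.052, 1.191, 1.196, 1.09 → Σ = 4.529
T = 4.529 / 1.44 = 3.145139… → 3.15

3.15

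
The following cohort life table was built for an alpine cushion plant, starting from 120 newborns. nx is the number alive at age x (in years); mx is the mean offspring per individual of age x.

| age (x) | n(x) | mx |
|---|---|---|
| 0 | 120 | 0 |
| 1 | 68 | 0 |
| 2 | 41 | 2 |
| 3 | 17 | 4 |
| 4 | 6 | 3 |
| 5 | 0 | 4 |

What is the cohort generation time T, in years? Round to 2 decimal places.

2.62

lx = nx/n0 = nx/120: 1, 0.56667…, 0.34167…, 0.14167…, 0.05, 0
lx·mx: 0, 0, 0.683333…, 0.566667…, 0.15, 0 → R0 = 1.4…
x·lx·mx: 0, 0, 1.366667…, 1.7…, 0.6, 0 → Σ = 3.666667…
T = 3.666667… / 1.4… = 2.619048… → 2.62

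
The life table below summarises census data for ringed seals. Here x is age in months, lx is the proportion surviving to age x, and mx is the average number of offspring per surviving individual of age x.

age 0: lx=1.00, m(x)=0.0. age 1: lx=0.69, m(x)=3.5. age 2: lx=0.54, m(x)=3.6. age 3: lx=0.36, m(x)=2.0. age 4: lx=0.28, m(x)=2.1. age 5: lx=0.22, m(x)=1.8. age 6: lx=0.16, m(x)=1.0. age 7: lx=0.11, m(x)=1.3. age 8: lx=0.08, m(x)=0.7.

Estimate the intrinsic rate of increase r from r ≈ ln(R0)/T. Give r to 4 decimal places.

0.7855

R0 = Σ lx·mx = 0 + 2.415 + 1.944 + 0.72 + 0.588 + 0.396 + 0.16 + 0.143 + 0.056 = 6.422
Σ x·lx·mx = 15.204; T = 15.204/6.422 = 2.36749…
r ≈ ln(R0)/T = ln(6.422)/2.36749… = 0.785529… → 0.7855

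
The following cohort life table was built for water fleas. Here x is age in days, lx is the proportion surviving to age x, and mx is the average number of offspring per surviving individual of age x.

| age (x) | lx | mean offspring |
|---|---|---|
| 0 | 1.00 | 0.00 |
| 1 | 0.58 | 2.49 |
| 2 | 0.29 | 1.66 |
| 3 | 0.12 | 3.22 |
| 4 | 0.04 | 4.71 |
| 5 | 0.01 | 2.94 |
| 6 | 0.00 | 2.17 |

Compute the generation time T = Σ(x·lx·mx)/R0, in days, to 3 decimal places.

lx·mx: 0, 1.4442, 0.4814, 0.3864, 0.1884, 0.0294, 0 → R0 = 2.5298
x·lx·mx: 0, 1.4442, 0.9628, 1.1592, 0.7536, 0.147, 0 → Σ = 4.4668
T = 4.4668 / 2.5298 = 1.765673… → 1.766

1.766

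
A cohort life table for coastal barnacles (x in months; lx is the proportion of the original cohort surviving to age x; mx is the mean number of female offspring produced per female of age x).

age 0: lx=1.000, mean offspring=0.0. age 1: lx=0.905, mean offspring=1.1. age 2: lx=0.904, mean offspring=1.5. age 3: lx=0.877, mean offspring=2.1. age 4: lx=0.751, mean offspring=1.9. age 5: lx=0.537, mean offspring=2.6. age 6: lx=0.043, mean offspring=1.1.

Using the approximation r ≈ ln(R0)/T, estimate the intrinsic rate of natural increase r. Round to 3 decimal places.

0.622

R0 = Σ lx·mx = 0 + 0.9955 + 1.356 + 1.8417 + 1.4269 + 1.3962 + 0.0473 = 7.0636
Σ x·lx·mx = 22.205; T = 22.205/7.0636 = 3.14358…
r ≈ ln(R0)/T = ln(7.0636)/3.14358… = 0.62189… → 0.622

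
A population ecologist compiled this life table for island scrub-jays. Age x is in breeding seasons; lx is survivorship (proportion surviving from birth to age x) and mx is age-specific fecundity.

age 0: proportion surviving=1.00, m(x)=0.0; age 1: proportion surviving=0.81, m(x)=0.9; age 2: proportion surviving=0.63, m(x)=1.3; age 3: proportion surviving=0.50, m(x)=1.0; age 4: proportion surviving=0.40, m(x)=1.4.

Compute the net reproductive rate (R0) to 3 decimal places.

2.608

lx·mx by age: 0, 0.729, 0.819, 0.5, 0.56
R0 = Σ lx·mx = 2.608 → 2.608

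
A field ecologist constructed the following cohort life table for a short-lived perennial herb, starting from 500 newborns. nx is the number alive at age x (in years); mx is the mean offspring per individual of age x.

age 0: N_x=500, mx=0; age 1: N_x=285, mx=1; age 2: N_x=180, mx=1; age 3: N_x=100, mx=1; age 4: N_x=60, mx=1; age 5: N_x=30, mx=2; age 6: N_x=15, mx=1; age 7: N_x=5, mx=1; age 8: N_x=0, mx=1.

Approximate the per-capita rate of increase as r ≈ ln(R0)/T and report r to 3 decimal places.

0.150

lx = nx/n0 = nx/500: 1, 0.57, 0.36, 0.2, 0.12, 0.06, 0.03, 0.01, 0
R0 = Σ lx·mx = 0 + 0.57 + 0.36 + 0.2 + 0.12 + 0.12 + 0.03 + 0.01 + 0 = 1.41
Σ x·lx·mx = 3.22; T = 3.22/1.41 = 2.28369…
r ≈ ln(R0)/T = ln(1.41)/2.28369… = 0.15045… → 0.150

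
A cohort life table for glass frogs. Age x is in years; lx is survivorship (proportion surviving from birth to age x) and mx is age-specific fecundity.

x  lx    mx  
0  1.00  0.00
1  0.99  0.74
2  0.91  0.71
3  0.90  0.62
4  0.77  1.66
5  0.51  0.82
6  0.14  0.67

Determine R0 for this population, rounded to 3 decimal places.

3.727

lx·mx by age: 0, 0.7326, 0.6461, 0.558, 1.2782, 0.4182, 0.0938
R0 = Σ lx·mx = 3.7269 → 3.727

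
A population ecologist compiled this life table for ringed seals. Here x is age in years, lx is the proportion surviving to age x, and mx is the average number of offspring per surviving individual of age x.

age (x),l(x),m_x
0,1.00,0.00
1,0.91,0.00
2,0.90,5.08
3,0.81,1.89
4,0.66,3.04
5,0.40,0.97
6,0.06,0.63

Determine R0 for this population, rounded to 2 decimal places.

8.54

lx·mx by age: 0, 0, 4.572, 1.5309, 2.0064, 0.388, 0.0378
R0 = Σ lx·mx = 8.5351 → 8.54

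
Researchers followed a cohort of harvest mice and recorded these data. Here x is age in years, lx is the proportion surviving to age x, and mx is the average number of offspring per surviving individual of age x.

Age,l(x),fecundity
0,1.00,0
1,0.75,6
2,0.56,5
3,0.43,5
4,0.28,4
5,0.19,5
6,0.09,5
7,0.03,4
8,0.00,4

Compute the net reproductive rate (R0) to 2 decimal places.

12.09

lx·mx by age: 0, 4.5, 2.8, 2.15, 1.12, 0.95, 0.45, 0.12, 0
R0 = Σ lx·mx = 12.09 → 12.09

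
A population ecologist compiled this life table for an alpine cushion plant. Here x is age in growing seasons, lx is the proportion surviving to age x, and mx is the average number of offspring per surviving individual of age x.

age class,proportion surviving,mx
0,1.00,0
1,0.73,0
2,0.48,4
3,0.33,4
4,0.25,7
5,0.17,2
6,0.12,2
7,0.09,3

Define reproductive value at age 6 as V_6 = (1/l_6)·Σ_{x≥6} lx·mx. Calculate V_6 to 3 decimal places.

lx·mx for x ≥ 6: 0.24, 0.27 → sum = 0.51
V_6 = 0.51 / l_6 = 0.51 / 0.12 = 4.25 → 4.250

4.250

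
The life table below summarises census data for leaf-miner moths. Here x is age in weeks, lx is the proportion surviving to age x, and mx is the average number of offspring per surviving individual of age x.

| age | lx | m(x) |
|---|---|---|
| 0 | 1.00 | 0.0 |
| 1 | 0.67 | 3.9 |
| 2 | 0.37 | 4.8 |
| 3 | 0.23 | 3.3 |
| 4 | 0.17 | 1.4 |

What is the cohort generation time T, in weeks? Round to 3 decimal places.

lx·mx: 0, 2.613, 1.776, 0.759, 0.238 → R0 = 5.386
x·lx·mx: 0, 2.613, 3.552, 2.277, 0.952 → Σ = 9.394
T = 9.394 / 5.386 = 1.744152… → 1.744

1.744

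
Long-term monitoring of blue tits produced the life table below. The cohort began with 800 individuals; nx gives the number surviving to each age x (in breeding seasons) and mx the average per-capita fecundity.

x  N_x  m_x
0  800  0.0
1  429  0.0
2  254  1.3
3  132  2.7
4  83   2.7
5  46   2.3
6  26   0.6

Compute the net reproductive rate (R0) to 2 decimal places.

lx = nx/n0 = nx/800: 1, 0.53625, 0.3175, 0.165, 0.10375, 0.0575, 0.0325
lx·mx by age: 0, 0, 0.41275, 0.4455, 0.280125, 0.13225, 0.0195
R0 = Σ lx·mx = 1.290125 → 1.29

1.29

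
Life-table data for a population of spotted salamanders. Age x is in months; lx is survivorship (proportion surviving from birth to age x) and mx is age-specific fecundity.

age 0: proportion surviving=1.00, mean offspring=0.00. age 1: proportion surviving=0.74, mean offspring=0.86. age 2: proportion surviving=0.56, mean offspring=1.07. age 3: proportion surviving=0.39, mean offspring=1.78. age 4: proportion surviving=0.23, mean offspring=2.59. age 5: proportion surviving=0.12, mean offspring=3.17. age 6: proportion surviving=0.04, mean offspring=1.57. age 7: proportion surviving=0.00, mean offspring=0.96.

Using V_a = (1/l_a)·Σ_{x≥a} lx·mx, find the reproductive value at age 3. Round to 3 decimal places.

lx·mx for x ≥ 3: 0.6942, 0.5957, 0.3804, 0.0628, 0 → sum = 1.7331
V_3 = 1.7331 / l_3 = 1.7331 / 0.39 = 4.443846… → 4.444

4.444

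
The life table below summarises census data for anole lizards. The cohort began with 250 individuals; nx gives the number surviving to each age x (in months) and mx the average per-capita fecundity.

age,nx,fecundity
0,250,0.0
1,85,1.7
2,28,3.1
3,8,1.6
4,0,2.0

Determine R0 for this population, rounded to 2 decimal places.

0.98

lx = nx/n0 = nx/250: 1, 0.34, 0.112, 0.032, 0
lx·mx by age: 0, 0.578, 0.3472, 0.0512, 0
R0 = Σ lx·mx = 0.9764 → 0.98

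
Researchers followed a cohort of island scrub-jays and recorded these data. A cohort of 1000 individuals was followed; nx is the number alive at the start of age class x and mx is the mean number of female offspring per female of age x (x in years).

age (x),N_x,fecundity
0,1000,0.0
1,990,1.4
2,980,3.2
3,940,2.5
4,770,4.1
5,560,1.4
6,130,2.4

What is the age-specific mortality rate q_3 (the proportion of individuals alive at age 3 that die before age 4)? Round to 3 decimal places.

lx = nx/n0 = nx/1000: 1, 0.99, 0.98, 0.94, 0.77, 0.56, 0.13
q_3 = (l_3 − l_4) / l_3 = (0.94 − 0.77) / 0.94
     = 0.17 / 0.94 = 0.180851… → 0.181

0.181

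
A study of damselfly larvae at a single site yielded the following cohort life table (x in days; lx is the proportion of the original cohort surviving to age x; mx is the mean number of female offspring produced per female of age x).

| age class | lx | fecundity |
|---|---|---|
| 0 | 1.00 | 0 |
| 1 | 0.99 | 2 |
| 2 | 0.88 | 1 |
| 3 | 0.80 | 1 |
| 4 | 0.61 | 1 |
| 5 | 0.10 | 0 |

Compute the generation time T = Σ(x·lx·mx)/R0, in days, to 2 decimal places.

2.01

lx·mx: 0, 1.98, 0.88, 0.8, 0.61, 0 → R0 = 4.27
x·lx·mx: 0, 1.98, 1.76, 2.4, 2.44, 0 → Σ = 8.58
T = 8.58 / 4.27 = 2.009368… → 2.01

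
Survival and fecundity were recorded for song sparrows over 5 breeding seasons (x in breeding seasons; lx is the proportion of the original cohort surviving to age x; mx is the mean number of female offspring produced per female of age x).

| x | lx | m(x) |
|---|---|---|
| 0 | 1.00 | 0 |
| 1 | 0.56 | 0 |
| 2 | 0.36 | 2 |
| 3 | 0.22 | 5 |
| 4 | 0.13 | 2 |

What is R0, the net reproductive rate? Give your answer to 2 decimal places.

lx·mx by age: 0, 0, 0.72, 1.1, 0.26
R0 = Σ lx·mx = 2.08 → 2.08

2.08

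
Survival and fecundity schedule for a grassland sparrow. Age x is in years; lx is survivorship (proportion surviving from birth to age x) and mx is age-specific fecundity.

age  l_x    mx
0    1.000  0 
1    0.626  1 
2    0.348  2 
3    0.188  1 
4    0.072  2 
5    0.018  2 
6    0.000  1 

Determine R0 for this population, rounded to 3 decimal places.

lx·mx by age: 0, 0.626, 0.696, 0.188, 0.144, 0.036, 0
R0 = Σ lx·mx = 1.69 → 1.690

1.690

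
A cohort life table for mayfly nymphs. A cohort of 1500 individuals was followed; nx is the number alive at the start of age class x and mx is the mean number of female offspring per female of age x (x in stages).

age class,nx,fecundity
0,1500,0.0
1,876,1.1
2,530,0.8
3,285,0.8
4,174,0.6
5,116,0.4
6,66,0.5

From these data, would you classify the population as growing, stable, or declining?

growing

lx = nx/n0 = nx/1500: 1, 0.584, 0.35333…, 0.19, 0.116, 0.07733…, 0.044
R0 = Σ lx·mx = 0 + 0.6424 + 0.282667… + 0.152 + 0.0696 + 0.030933… + 0.022 = 1.1996…
R0 > 1, so the population is growing.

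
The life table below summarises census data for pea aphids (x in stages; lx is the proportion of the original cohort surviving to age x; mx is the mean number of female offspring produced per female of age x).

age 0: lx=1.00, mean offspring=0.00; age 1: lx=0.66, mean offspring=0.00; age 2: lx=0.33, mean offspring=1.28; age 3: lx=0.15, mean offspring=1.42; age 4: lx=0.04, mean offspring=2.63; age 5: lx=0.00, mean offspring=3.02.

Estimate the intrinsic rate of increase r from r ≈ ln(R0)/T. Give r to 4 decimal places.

R0 = Σ lx·mx = 0 + 0 + 0.4224 + 0.213 + 0.1052 + 0 = 0.7406
Σ x·lx·mx = 1.9046; T = 1.9046/0.7406 = 2.5717…
r ≈ ln(R0)/T = ln(0.7406)/2.5717… = -0.116769… → -0.1168

-0.1168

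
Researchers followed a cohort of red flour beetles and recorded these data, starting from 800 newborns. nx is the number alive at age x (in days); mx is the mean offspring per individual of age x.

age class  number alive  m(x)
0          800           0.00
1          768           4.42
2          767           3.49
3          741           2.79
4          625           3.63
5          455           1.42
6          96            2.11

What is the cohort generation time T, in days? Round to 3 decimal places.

lx = nx/n0 = nx/800: 1, 0.96, 0.95875, 0.92625, 0.78125, 0.56875, 0.12
lx·mx: 0, 4.2432, 3.346038…, 2.584238…, 2.835938…, 0.807625…, 0.2532 → R0 = 14.070238…
x·lx·mx: 0, 4.2432, 6.692075…, 7.752713…, 11.34375…, 4.038125…, 1.5192 → Σ = 35.589063…
T = 35.589063… / 14.070238… = 2.529386… → 2.529

2.529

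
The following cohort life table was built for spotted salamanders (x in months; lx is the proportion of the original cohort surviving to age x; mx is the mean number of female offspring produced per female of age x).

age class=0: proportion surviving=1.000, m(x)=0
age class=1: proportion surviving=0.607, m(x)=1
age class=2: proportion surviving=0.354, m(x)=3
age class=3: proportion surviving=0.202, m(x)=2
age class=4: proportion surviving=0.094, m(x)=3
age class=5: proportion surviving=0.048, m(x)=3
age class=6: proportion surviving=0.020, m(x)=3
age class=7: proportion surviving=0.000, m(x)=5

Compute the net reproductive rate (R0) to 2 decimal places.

lx·mx by age: 0, 0.607, 1.062, 0.404, 0.282, 0.144, 0.06, 0
R0 = Σ lx·mx = 2.559 → 2.56

2.56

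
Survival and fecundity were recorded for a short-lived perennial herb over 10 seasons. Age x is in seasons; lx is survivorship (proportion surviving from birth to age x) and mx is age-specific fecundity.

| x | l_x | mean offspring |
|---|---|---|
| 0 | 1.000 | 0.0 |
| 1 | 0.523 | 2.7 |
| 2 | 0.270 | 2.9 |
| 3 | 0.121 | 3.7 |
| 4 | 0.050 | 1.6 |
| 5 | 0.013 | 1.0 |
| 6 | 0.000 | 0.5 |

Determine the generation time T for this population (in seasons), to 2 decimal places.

1.72

lx·mx: 0, 1.4121, 0.783, 0.4477, 0.08, 0.013, 0 → R0 = 2.7358
x·lx·mx: 0, 1.4121, 1.566, 1.3431, 0.32, 0.065, 0 → Σ = 4.7062
T = 4.7062 / 2.7358 = 1.720228… → 1.72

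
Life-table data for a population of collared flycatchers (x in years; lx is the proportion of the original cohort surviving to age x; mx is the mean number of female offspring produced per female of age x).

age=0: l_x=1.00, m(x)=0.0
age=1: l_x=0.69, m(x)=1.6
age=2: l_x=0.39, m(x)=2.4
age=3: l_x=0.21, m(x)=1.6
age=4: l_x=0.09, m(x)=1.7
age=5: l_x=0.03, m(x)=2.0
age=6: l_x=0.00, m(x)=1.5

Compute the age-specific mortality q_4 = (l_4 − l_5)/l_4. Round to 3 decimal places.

q_4 = (l_4 − l_5) / l_4 = (0.09 − 0.03) / 0.09
     = 0.06 / 0.09 = 0.666667… → 0.667

0.667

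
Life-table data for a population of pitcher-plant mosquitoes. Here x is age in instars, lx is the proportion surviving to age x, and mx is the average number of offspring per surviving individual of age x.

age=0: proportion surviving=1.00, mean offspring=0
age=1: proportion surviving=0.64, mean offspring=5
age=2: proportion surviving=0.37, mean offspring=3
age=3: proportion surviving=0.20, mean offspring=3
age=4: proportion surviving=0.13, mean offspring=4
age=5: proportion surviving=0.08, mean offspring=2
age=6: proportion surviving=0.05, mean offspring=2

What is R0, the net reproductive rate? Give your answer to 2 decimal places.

lx·mx by age: 0, 3.2, 1.11, 0.6, 0.52, 0.16, 0.1
R0 = Σ lx·mx = 5.69 → 5.69

5.69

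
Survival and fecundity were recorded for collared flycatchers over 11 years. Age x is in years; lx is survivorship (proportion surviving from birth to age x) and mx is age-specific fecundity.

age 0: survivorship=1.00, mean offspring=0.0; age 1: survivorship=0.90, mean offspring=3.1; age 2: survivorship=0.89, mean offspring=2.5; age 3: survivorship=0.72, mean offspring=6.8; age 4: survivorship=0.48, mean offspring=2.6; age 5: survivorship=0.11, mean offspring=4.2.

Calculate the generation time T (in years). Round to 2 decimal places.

2.52

lx·mx: 0, 2.79, 2.225, 4.896, 1.248, 0.462 → R0 = 11.621
x·lx·mx: 0, 2.79, 4.45, 14.688, 4.992, 2.31 → Σ = 29.23
T = 29.23 / 11.621 = 2.515274… → 2.52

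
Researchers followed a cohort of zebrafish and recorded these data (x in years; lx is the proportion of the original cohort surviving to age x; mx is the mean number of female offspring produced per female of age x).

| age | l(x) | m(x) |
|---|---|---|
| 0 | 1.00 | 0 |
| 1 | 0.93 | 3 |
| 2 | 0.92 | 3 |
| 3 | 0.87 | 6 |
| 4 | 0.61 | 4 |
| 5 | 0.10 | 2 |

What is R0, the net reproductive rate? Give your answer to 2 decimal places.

lx·mx by age: 0, 2.79, 2.76, 5.22, 2.44, 0.2
R0 = Σ lx·mx = 13.41 → 13.41

13.41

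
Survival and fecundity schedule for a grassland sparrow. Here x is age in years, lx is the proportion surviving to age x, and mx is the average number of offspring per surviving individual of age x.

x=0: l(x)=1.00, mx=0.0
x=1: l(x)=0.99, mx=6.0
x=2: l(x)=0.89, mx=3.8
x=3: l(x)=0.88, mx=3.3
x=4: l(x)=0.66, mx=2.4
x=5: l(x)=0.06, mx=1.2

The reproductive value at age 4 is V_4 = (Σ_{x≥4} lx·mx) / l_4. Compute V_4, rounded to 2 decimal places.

lx·mx for x ≥ 4: 1.584, 0.072 → sum = 1.656
V_4 = 1.656 / l_4 = 1.656 / 0.66 = 2.509091… → 2.51

2.51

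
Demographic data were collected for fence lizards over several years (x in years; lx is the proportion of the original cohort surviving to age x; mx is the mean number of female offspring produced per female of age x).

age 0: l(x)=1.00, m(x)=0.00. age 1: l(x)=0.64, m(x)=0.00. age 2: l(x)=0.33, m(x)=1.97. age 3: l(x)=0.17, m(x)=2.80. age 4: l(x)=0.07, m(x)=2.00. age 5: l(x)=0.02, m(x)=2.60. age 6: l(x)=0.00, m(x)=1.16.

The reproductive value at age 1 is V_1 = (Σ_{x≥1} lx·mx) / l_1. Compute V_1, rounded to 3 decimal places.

2.060

lx·mx for x ≥ 1: 0, 0.6501, 0.476, 0.14, 0.052, 0 → sum = 1.3181
V_1 = 1.3181 / l_1 = 1.3181 / 0.64 = 2.059531… → 2.060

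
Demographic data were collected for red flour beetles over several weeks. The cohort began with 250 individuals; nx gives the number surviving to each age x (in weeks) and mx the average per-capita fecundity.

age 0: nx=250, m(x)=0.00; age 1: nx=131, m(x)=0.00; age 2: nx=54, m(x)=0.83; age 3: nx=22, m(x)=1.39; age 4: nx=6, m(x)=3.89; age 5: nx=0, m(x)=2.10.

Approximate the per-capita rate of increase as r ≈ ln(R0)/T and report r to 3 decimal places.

-0.334

lx = nx/n0 = nx/250: 1, 0.524, 0.216, 0.088, 0.024, 0
R0 = Σ lx·mx = 0 + 0 + 0.17928 + 0.12232 + 0.09336 + 0 = 0.39496
Σ x·lx·mx = 1.09896; T = 1.09896/0.39496 = 2.78246…
r ≈ ln(R0)/T = ln(0.39496)/2.78246… = -0.33387… → -0.334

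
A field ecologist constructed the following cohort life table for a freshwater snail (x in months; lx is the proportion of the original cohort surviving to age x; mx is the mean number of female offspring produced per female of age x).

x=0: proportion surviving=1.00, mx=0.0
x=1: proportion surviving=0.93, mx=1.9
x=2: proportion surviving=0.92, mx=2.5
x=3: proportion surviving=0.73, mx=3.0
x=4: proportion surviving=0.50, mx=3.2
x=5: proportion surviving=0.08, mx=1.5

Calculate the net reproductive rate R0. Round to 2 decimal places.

lx·mx by age: 0, 1.767, 2.3, 2.19, 1.6, 0.12
R0 = Σ lx·mx = 7.977 → 7.98

7.98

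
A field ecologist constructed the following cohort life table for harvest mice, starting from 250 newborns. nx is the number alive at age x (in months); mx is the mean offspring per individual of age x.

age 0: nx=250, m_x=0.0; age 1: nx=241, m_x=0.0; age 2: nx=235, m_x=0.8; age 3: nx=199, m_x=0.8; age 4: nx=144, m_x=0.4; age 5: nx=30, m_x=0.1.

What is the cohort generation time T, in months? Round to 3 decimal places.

lx = nx/n0 = nx/250: 1, 0.964, 0.94, 0.796, 0.576, 0.12
lx·mx: 0, 0, 0.752, 0.6368, 0.2304, 0.012 → R0 = 1.6312
x·lx·mx: 0, 0, 1.504, 1.9104, 0.9216, 0.06 → Σ = 4.396
T = 4.396 / 1.6312 = 2.694949… → 2.695

2.695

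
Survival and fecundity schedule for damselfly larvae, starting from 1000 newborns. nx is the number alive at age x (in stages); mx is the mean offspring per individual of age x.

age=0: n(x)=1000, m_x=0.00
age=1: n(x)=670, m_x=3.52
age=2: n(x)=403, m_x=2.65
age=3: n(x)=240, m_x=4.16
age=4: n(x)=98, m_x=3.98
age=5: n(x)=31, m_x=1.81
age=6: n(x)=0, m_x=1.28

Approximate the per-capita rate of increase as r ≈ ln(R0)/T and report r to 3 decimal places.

lx = nx/n0 = nx/1000: 1, 0.67, 0.403, 0.24, 0.098, 0.031, 0
R0 = Σ lx·mx = 0 + 2.3584 + 1.06795 + 0.9984 + 0.39004 + 0.05611 + 0 = 4.8709
Σ x·lx·mx = 9.33021; T = 9.33021/4.8709 = 1.9155…
r ≈ ln(R0)/T = ln(4.8709)/1.9155… = 0.82656… → 0.827

0.827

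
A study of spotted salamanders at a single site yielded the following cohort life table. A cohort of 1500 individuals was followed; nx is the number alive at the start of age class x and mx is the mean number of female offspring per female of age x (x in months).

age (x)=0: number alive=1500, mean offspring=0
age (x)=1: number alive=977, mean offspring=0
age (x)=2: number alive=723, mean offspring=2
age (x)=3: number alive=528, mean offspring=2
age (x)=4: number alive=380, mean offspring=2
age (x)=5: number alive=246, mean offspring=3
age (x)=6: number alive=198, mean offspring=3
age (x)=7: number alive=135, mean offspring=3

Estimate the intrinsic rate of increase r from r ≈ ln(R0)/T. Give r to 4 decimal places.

0.3136

lx = nx/n0 = nx/1500: 1, 0.65133…, 0.482, 0.352, 0.25333…, 0.164, 0.132, 0.09
R0 = Σ lx·mx = 0 + 0 + 0.964 + 0.704 + 0.50667… + 0.492 + 0.396 + 0.27 = 3.332667…
Σ x·lx·mx = 12.792667…; T = 12.792667…/3.332667… = 3.83857…
r ≈ ln(R0)/T = ln(3.332667…)/3.83857… = 0.313599… → 0.3136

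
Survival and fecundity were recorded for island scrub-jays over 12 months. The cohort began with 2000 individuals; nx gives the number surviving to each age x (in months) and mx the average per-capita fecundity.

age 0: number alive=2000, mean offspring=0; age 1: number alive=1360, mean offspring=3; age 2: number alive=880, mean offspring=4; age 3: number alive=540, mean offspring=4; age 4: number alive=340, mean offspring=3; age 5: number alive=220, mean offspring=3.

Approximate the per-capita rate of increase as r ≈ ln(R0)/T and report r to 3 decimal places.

lx = nx/n0 = nx/2000: 1, 0.68, 0.44, 0.27, 0.17, 0.11
R0 = Σ lx·mx = 0 + 2.04 + 1.76 + 1.08 + 0.51 + 0.33 = 5.72
Σ x·lx·mx = 12.49; T = 12.49/5.72 = 2.18357…
r ≈ ln(R0)/T = ln(5.72)/2.18357… = 0.79868… → 0.799

0.799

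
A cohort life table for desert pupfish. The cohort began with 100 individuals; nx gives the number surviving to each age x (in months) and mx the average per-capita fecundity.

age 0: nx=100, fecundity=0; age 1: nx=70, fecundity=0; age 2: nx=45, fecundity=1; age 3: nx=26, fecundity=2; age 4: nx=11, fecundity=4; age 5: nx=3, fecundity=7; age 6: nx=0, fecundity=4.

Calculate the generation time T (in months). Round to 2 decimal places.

3.25

lx = nx/n0 = nx/100: 1, 0.7, 0.45, 0.26, 0.11, 0.03, 0
lx·mx: 0, 0, 0.45, 0.52, 0.44, 0.21, 0 → R0 = 1.62
x·lx·mx: 0, 0, 0.9, 1.56, 1.76, 1.05, 0 → Σ = 5.27
T = 5.27 / 1.62 = 3.253086… → 3.25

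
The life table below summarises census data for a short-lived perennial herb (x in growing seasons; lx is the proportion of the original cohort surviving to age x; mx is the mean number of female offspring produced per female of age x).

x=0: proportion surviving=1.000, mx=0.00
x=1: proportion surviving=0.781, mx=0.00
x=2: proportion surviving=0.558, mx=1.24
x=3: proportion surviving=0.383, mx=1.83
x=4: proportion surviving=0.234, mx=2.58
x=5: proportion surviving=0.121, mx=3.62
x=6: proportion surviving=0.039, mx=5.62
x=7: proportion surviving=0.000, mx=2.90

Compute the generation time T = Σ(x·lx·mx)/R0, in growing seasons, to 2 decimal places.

3.54

lx·mx: 0, 0, 0.69192, 0.70089, 0.60372, 0.43802, 0.21918, 0 → R0 = 2.65373
x·lx·mx: 0, 0, 1.38384, 2.10267, 2.41488, 2.1901, 1.31508, 0 → Σ = 9.40657
T = 9.40657 / 2.65373 = 3.54466… → 3.54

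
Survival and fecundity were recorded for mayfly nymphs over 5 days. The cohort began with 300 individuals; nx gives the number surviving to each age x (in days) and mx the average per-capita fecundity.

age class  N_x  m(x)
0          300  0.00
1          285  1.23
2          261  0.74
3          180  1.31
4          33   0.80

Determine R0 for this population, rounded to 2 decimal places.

2.69

lx = nx/n0 = nx/300: 1, 0.95, 0.87, 0.6, 0.11
lx·mx by age: 0, 1.1685, 0.6438, 0.786, 0.088
R0 = Σ lx·mx = 2.6863 → 2.69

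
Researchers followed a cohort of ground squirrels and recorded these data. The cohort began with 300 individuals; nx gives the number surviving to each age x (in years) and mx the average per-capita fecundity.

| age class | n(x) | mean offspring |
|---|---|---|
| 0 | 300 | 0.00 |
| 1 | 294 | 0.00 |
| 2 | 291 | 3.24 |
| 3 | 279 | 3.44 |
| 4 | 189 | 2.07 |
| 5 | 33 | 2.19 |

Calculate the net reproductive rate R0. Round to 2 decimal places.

lx = nx/n0 = nx/300: 1, 0.98, 0.97, 0.93, 0.63, 0.11
lx·mx by age: 0, 0, 3.1428, 3.1992, 1.3041, 0.2409
R0 = Σ lx·mx = 7.887 → 7.89

7.89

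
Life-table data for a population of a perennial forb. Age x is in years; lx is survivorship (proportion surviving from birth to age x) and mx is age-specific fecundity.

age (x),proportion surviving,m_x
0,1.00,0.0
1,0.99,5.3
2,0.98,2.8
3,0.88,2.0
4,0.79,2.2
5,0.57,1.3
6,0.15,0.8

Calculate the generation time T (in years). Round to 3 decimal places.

2.218

lx·mx: 0, 5.247, 2.744, 1.76, 1.738, 0.741, 0.12 → R0 = 12.35
x·lx·mx: 0, 5.247, 5.488, 5.28, 6.952, 3.705, 0.72 → Σ = 27.392
T = 27.392 / 12.35 = 2.217976… → 2.218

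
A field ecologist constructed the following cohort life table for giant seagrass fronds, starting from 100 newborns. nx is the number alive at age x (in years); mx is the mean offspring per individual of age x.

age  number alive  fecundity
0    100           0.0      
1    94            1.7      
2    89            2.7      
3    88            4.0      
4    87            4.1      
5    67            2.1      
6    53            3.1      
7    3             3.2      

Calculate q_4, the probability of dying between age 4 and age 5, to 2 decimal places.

lx = nx/n0 = nx/100: 1, 0.94, 0.89, 0.88, 0.87, 0.67, 0.53, 0.03
q_4 = (l_4 − l_5) / l_4 = (0.87 − 0.67) / 0.87
     = 0.2 / 0.87 = 0.229885… → 0.23

0.23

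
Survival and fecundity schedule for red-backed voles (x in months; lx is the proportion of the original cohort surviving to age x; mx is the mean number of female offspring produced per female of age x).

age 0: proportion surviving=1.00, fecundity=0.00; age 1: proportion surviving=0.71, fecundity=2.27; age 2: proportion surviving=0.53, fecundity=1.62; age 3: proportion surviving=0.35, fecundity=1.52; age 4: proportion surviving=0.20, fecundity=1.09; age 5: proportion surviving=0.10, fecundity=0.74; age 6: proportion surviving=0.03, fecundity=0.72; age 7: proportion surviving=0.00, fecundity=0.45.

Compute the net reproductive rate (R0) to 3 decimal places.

lx·mx by age: 0, 1.6117, 0.8586, 0.532, 0.218, 0.074, 0.0216, 0
R0 = Σ lx·mx = 3.3159 → 3.316

3.316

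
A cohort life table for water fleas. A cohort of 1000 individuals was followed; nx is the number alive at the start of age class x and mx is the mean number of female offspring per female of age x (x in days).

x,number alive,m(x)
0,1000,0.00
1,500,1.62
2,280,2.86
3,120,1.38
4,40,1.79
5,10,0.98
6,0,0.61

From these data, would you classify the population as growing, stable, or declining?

growing

lx = nx/n0 = nx/1000: 1, 0.5, 0.28, 0.12, 0.04, 0.01, 0
R0 = Σ lx·mx = 0 + 0.81 + 0.8008 + 0.1656 + 0.0716 + 0.0098 + 0 = 1.8578
R0 > 1, so the population is growing.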